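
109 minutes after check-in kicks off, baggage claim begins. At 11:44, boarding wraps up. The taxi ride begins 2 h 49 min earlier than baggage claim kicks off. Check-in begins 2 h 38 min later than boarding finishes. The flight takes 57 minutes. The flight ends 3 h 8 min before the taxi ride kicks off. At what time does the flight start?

Check-in starts at 11:44 + 158 min = 14:22.
Baggage claim starts at 14:22 + 109 min = 16:11.
The taxi ride starts at 16:11 − 169 min = 13:22.
The flight ends at 13:22 − 188 min = 10:14.
The flight starts at 10:14 − 57 min = 09:17.

09:17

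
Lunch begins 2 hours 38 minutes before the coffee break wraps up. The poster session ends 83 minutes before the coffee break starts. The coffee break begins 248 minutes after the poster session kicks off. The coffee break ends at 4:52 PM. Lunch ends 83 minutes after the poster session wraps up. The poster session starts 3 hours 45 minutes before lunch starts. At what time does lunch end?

Lunch starts at 4:52 PM − 158 min = 2:14 PM.
The poster session starts at 2:14 PM − 225 min = 10:29 AM.
The coffee break starts at 10:29 AM + 248 min = 2:37 PM.
The poster session ends at 2:37 PM − 83 min = 1:14 PM.
Lunch ends at 1:14 PM + 83 min = 2:37 PM.

2:37 PM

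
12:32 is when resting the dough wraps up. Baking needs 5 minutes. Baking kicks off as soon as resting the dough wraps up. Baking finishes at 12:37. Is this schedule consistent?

Yes

Baking starts at 12:32.
Baking ends at 12:32 + 5 min = 12:37.
That matches the stated 12:37, so the schedule is consistent.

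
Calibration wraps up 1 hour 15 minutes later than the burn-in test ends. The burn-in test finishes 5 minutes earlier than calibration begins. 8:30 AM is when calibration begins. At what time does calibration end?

The burn-in test ends at 8:30 AM − 5 min = 8:25 AM.
Calibration ends at 8:25 AM + 75 min = 9:40 AM.

9:40 AM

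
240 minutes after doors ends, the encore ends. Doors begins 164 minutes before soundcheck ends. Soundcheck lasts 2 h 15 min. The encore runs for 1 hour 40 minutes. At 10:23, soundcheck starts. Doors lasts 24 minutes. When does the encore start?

Soundcheck ends at 10:23 + 135 min = 12:38.
Doors starts at 12:38 − 164 min = 09:54.
Doors ends at 09:54 + 24 min = 10:18.
The encore ends at 10:18 + 240 min = 14:18.
The encore starts at 14:18 − 100 min = 12:38.

12:38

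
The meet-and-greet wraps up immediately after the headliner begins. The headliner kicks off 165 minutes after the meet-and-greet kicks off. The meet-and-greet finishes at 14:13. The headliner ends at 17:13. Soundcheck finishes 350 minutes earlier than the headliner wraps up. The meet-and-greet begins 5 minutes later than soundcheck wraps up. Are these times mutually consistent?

Soundcheck ends at 17:13 − 350 min = 11:23.
The meet-and-greet starts at 11:23 + 5 min = 11:28.
The headliner starts at 11:28 + 165 min = 14:13.
So the meet-and-greet ends at 14:13.
That matches the stated 14:13, so the schedule is consistent.

Yes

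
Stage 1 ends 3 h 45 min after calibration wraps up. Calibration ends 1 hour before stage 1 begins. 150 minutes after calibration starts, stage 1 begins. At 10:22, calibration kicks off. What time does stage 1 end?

15:37

Stage 1 starts at 10:22 + 150 min = 12:52.
Calibration ends at 12:52 − 60 min = 11:52.
Stage 1 ends at 11:52 + 225 min = 15:37.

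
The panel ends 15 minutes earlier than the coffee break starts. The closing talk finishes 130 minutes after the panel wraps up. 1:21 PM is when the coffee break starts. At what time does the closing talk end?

3:16 PM

The panel ends at 1:21 PM − 15 min = 1:06 PM.
The closing talk ends at 1:06 PM + 130 min = 3:16 PM.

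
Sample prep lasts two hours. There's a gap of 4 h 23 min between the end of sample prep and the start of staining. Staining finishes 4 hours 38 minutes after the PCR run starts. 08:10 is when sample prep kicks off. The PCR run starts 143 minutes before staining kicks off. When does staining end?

16:48

Sample prep ends at 08:10 + 120 min = 10:10.
Staining starts at 10:10 + 263 min = 14:33.
The PCR run starts at 14:33 − 143 min = 12:10.
Staining ends at 12:10 + 278 min = 16:48.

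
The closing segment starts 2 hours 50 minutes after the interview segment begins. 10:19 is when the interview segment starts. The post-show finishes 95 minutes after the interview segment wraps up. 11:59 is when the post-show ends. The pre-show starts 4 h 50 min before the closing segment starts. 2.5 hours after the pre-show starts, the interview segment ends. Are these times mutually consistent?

No

The closing segment starts at 10:19 + 170 min = 13:09.
The pre-show starts at 13:09 − 290 min = 08:19.
The interview segment ends at 08:19 + 150 min = 10:49.
The post-show ends at 10:49 + 95 min = 12:24.
But the post-show is also said to end at 11:59 — a 25-minute conflict.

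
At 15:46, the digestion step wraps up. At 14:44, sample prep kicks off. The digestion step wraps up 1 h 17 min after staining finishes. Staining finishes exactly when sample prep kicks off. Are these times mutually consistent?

Staining ends at 14:44.
The digestion step ends at 14:44 + 77 min = 16:01.
But the digestion step is also said to end at 15:46 — a 15-minute conflict.

No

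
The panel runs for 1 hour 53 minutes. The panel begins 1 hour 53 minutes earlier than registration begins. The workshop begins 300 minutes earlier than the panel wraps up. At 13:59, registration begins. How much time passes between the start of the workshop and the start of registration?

5 hours

The panel starts at 13:59 − 113 min = 12:06.
The panel ends at 12:06 + 113 min = 13:59.
The workshop starts at 13:59 − 300 min = 08:59.
From 08:59 to 13:59 is 5 hours.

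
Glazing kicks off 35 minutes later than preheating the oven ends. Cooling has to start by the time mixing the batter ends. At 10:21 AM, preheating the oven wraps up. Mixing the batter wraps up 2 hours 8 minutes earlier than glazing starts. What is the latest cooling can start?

Glazing starts at 10:21 AM + 35 min = 10:56 AM.
Mixing the batter ends at 10:56 AM − 128 min = 8:48 AM.
Cooling is bounded by mixing the batter, so the latest it can start is 8:48 AM.

8:48 AM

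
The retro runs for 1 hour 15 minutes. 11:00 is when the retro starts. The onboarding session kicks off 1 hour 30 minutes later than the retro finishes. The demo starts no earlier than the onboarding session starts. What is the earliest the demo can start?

13:45

The retro ends at 11:00 + 75 min = 12:15.
The onboarding session starts at 12:15 + 90 min = 13:45.
The demo is bounded by the onboarding session, so the earliest it can start is 13:45.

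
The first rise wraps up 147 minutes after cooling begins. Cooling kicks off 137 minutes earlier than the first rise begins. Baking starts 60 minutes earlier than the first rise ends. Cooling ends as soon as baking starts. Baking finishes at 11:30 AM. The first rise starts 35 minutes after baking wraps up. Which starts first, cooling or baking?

cooling

The first rise starts at 11:30 AM + 35 min = 12:05 PM.
Cooling starts at 12:05 PM − 137 min = 9:48 AM.
The first rise ends at 9:48 AM + 147 min = 12:15 PM.
Baking starts at 12:15 PM − 60 min = 11:15 AM.
Cooling starts at 9:48 AM and baking starts at 11:15 AM, so cooling is first.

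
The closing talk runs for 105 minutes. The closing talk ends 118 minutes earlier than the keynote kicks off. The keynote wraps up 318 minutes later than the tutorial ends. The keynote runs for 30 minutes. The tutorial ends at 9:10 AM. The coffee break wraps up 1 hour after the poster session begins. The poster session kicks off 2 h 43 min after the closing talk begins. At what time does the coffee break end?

The keynote ends at 9:10 AM + 318 min = 2:28 PM.
The keynote starts at 2:28 PM − 30 min = 1:58 PM.
The closing talk ends at 1:58 PM − 118 min = 12:00 PM.
The closing talk starts at 12:00 PM − 105 min = 10:15 AM.
The poster session starts at 10:15 AM + 163 min = 12:58 PM.
The coffee break ends at 12:58 PM + 60 min = 1:58 PM.

1:58 PM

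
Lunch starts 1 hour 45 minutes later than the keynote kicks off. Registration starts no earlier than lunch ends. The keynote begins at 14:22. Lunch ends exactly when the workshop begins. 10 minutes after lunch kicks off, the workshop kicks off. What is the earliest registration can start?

Lunch starts at 14:22 + 105 min = 16:07.
The workshop starts at 16:07 + 10 min = 16:17.
So lunch ends at 16:17.
Registration is bounded by lunch, so the earliest it can start is 16:17.

16:17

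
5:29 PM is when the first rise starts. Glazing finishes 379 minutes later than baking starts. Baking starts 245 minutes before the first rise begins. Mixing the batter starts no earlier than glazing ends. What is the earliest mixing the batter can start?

Baking starts at 5:29 PM − 245 min = 1:24 PM.
Glazing ends at 1:24 PM + 379 min = 7:43 PM.
Mixing the batter is bounded by glazing, so the earliest it can start is 7:43 PM.

7:43 PM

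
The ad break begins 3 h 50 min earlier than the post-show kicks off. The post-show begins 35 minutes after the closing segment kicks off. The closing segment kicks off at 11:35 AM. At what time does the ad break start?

8:20 AM

The post-show starts at 11:35 AM + 35 min = 12:10 PM.
The ad break starts at 12:10 PM − 230 min = 8:20 AM.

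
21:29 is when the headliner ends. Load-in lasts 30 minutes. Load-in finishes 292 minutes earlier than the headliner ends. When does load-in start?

16:07

Load-in ends at 21:29 − 292 min = 16:37.
Load-in starts at 16:37 − 30 min = 16:07.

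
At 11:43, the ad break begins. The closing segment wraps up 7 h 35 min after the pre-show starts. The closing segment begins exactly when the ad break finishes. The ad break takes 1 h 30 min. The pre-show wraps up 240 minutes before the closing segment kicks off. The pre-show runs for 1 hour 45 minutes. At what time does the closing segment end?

15:03

The ad break ends at 11:43 + 90 min = 13:13.
So the closing segment starts at 13:13.
The pre-show ends at 13:13 − 240 min = 09:13.
The pre-show starts at 09:13 − 105 min = 07:28.
The closing segment ends at 07:28 + 455 min = 15:03.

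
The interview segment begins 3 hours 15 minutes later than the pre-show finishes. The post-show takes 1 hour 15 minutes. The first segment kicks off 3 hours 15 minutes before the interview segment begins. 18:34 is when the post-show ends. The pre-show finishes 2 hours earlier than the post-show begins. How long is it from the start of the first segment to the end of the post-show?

The post-show starts at 18:34 − 75 min = 17:19.
The pre-show ends at 17:19 − 120 min = 15:19.
The interview segment starts at 15:19 + 195 min = 18:34.
The first segment starts at 18:34 − 195 min = 15:19.
From 15:19 to 18:34 is 195 minutes.

195 minutes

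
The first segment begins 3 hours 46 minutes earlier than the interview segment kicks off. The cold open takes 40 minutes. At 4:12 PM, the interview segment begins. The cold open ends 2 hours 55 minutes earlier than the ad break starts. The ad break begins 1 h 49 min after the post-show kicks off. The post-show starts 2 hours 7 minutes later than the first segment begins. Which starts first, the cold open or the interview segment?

The first segment starts at 4:12 PM − 226 min = 12:26 PM.
The post-show starts at 12:26 PM + 127 min = 2:33 PM.
The ad break starts at 2:33 PM + 109 min = 4:22 PM.
The cold open ends at 4:22 PM − 175 min = 1:27 PM.
The cold open starts at 1:27 PM − 40 min = 12:47 PM.
The cold open starts at 12:47 PM and the interview segment starts at 4:12 PM, so the cold open is first.

the cold open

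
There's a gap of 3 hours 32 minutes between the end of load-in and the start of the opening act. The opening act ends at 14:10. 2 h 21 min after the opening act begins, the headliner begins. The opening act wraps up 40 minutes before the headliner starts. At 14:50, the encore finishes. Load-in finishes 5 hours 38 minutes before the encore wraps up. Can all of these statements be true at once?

No

Load-in ends at 14:50 − 338 min = 09:12.
The opening act starts at 09:12 + 212 min = 12:44.
The headliner starts at 12:44 + 141 min = 15:05.
The opening act ends at 15:05 − 40 min = 14:25.
But the opening act is also said to end at 14:10 — a 15-minute conflict.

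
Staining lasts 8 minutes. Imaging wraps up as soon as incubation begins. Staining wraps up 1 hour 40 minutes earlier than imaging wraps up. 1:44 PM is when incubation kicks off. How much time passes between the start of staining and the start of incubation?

Imaging ends at 1:44 PM.
Staining ends at 1:44 PM − 100 min = 12:04 PM.
Staining starts at 12:04 PM − 8 min = 11:56 AM.
From 11:56 AM to 1:44 PM is 1 h 48 min.

1 h 48 min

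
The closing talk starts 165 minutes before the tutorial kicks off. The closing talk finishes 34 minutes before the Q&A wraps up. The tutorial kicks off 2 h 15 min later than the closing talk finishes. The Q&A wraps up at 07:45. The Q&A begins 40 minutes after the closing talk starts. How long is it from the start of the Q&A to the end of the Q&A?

The closing talk ends at 07:45 − 34 min = 07:11.
The tutorial starts at 07:11 + 135 min = 09:26.
The closing talk starts at 09:26 − 165 min = 06:41.
The Q&A starts at 06:41 + 40 min = 07:21.
From 07:21 to 07:45 is 24 minutes.

24 minutes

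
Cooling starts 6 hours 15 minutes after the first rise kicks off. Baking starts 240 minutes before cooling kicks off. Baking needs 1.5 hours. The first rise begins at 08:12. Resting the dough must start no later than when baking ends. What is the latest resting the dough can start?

11:57

Cooling starts at 08:12 + 375 min = 14:27.
Baking starts at 14:27 − 240 min = 10:27.
Baking ends at 10:27 + 90 min = 11:57.
Resting the dough is bounded by baking, so the latest it can start is 11:57.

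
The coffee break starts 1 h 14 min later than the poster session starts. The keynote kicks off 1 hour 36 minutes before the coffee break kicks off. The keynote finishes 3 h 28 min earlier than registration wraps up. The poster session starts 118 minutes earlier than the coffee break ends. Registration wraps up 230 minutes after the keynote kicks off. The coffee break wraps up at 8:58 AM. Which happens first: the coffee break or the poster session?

the poster session

The poster session starts at 8:58 AM − 118 min = 7:00 AM.
The coffee break starts at 7:00 AM + 74 min = 8:14 AM.
The coffee break starts at 8:14 AM and the poster session starts at 7:00 AM, so the poster session is first.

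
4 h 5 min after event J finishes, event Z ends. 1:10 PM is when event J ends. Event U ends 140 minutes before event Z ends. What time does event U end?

Event Z ends at 1:10 PM + 245 min = 5:15 PM.
Event U ends at 5:15 PM − 140 min = 2:55 PM.

2:55 PM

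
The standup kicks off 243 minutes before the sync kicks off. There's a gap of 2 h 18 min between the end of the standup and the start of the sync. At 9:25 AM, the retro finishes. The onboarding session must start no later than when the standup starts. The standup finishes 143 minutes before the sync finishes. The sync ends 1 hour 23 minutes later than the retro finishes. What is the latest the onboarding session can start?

The sync ends at 9:25 AM + 83 min = 10:48 AM.
The standup ends at 10:48 AM − 143 min = 8:25 AM.
The sync starts at 8:25 AM + 138 min = 10:43 AM.
The standup starts at 10:43 AM − 243 min = 6:40 AM.
The onboarding session is bounded by the standup, so the latest it can start is 6:40 AM.

6:40 AM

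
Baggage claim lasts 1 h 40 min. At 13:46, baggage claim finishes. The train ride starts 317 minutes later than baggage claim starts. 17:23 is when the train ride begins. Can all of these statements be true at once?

Yes

Baggage claim starts at 13:46 − 100 min = 12:06.
The train ride starts at 12:06 + 317 min = 17:23.
That matches the stated 17:23, so the schedule is consistent.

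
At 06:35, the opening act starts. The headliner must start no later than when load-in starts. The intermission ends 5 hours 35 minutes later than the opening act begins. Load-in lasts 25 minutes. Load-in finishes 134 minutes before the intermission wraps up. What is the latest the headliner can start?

09:31

The intermission ends at 06:35 + 335 min = 12:10.
Load-in ends at 12:10 − 134 min = 09:56.
Load-in starts at 09:56 − 25 min = 09:31.
The headliner is bounded by load-in, so the latest it can start is 09:31.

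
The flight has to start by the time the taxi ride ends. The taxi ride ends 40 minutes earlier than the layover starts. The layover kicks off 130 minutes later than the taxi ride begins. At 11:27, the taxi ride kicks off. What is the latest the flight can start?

12:57

The layover starts at 11:27 + 130 min = 13:37.
The taxi ride ends at 13:37 − 40 min = 12:57.
The flight is bounded by the taxi ride, so the latest it can start is 12:57.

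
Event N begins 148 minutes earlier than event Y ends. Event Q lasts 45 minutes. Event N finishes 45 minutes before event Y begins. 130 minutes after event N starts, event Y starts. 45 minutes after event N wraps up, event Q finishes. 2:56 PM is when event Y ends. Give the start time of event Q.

1:53 PM

Event N starts at 2:56 PM − 148 min = 12:28 PM.
Event Y starts at 12:28 PM + 130 min = 2:38 PM.
Event N ends at 2:38 PM − 45 min = 1:53 PM.
Event Q ends at 1:53 PM + 45 min = 2:38 PM.
Event Q starts at 2:38 PM − 45 min = 1:53 PM.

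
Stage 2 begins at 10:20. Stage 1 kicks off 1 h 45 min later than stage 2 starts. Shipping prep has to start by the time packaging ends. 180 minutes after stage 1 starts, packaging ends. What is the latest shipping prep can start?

15:05

Stage 1 starts at 10:20 + 105 min = 12:05.
Packaging ends at 12:05 + 180 min = 15:05.
Shipping prep is bounded by packaging, so the latest it can start is 15:05.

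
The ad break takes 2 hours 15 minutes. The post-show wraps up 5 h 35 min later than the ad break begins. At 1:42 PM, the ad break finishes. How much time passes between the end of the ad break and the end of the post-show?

The ad break starts at 1:42 PM − 135 min = 11:27 AM.
The post-show ends at 11:27 AM + 335 min = 5:02 PM.
From 1:42 PM to 5:02 PM is 3 h 20 min.

3 h 20 min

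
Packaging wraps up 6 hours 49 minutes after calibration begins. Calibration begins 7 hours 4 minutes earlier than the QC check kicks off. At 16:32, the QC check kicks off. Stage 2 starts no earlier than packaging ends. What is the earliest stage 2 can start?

Calibration starts at 16:32 − 424 min = 09:28.
Packaging ends at 09:28 + 409 min = 16:17.
Stage 2 is bounded by packaging, so the earliest it can start is 16:17.

16:17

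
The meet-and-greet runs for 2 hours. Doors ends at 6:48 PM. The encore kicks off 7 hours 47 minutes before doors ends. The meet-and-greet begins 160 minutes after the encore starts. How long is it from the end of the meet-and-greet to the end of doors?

The encore starts at 6:48 PM − 467 min = 11:01 AM.
The meet-and-greet starts at 11:01 AM + 160 min = 1:41 PM.
The meet-and-greet ends at 1:41 PM + 120 min = 3:41 PM.
From 3:41 PM to 6:48 PM is 3 hours 7 minutes.

3 hours 7 minutes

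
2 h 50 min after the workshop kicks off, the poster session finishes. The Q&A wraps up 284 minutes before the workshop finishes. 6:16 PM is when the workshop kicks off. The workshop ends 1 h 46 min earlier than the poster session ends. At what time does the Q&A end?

2:36 PM

The poster session ends at 6:16 PM + 170 min = 9:06 PM.
The workshop ends at 9:06 PM − 106 min = 7:20 PM.
The Q&A ends at 7:20 PM − 284 min = 2:36 PM.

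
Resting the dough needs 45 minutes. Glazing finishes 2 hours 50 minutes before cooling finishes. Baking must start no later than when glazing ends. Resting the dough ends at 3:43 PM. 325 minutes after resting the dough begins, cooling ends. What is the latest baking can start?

Resting the dough starts at 3:43 PM − 45 min = 2:58 PM.
Cooling ends at 2:58 PM + 325 min = 8:23 PM.
Glazing ends at 8:23 PM − 170 min = 5:33 PM.
Baking is bounded by glazing, so the latest it can start is 5:33 PM.

5:33 PM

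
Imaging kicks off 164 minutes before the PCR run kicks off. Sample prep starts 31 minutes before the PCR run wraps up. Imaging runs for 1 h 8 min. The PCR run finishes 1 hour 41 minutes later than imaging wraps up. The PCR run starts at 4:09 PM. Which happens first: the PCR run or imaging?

imaging

Imaging starts at 4:09 PM − 164 min = 1:25 PM.
The PCR run starts at 4:09 PM and imaging starts at 1:25 PM, so imaging is first.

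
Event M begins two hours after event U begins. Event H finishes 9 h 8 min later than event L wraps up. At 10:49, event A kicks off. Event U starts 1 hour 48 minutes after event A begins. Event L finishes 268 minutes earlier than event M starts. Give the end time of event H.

Event U starts at 10:49 + 108 min = 12:37.
Event M starts at 12:37 + 120 min = 14:37.
Event L ends at 14:37 − 268 min = 10:09.
Event H ends at 10:09 + 548 min = 19:17.

19:17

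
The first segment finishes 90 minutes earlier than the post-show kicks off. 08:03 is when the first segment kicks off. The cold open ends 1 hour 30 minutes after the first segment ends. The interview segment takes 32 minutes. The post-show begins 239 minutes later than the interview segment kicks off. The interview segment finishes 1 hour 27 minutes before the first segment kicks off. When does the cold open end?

10:03

The interview segment ends at 08:03 − 87 min = 06:36.
The interview segment starts at 06:36 − 32 min = 06:04.
The post-show starts at 06:04 + 239 min = 10:03.
The first segment ends at 10:03 − 90 min = 08:33.
The cold open ends at 08:33 + 90 min = 10:03.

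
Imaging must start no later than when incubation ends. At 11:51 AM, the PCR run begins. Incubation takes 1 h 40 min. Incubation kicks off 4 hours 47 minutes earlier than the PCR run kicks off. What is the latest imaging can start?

Incubation starts at 11:51 AM − 287 min = 7:04 AM.
Incubation ends at 7:04 AM + 100 min = 8:44 AM.
Imaging is bounded by incubation, so the latest it can start is 8:44 AM.

8:44 AM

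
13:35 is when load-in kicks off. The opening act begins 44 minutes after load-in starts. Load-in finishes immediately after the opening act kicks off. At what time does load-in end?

14:19

The opening act starts at 13:35 + 44 min = 14:19.
So load-in ends at 14:19.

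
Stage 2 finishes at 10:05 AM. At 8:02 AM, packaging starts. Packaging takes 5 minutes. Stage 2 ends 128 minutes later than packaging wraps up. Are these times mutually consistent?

No

Packaging ends at 8:02 AM + 5 min = 8:07 AM.
Stage 2 ends at 8:07 AM + 128 min = 10:15 AM.
But stage 2 is also said to end at 10:05 AM — a 10-minute conflict.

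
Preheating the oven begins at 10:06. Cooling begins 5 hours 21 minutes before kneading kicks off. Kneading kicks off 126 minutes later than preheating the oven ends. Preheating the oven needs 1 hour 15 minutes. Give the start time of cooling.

Preheating the oven ends at 10:06 + 75 min = 11:21.
Kneading starts at 11:21 + 126 min = 13:27.
Cooling starts at 13:27 − 321 min = 08:06.

08:06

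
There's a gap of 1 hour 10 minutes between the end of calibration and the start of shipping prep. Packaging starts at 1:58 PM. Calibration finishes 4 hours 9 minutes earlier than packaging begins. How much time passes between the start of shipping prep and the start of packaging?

Calibration ends at 1:58 PM − 249 min = 9:49 AM.
Shipping prep starts at 9:49 AM + 70 min = 10:59 AM.
From 10:59 AM to 1:58 PM is 179 minutes.

179 minutes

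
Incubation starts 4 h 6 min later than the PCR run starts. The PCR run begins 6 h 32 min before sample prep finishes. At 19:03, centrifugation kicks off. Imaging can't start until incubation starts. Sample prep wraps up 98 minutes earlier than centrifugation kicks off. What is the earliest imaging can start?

Sample prep ends at 19:03 − 98 min = 17:25.
The PCR run starts at 17:25 − 392 min = 10:53.
Incubation starts at 10:53 + 246 min = 14:59.
Imaging is bounded by incubation, so the earliest it can start is 14:59.

14:59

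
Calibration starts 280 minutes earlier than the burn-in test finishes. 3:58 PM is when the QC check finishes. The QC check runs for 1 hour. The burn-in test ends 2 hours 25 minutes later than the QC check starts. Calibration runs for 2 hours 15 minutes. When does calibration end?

2:58 PM

The QC check starts at 3:58 PM − 60 min = 2:58 PM.
The burn-in test ends at 2:58 PM + 145 min = 5:23 PM.
Calibration starts at 5:23 PM − 280 min = 12:43 PM.
Calibration ends at 12:43 PM + 135 min = 2:58 PM.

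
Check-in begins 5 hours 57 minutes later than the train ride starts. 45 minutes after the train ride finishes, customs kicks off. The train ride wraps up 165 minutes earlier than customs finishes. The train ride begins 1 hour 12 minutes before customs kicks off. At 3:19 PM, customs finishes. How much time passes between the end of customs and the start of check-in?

2 hours 45 minutes

The train ride ends at 3:19 PM − 165 min = 12:34 PM.
Customs starts at 12:34 PM + 45 min = 1:19 PM.
The train ride starts at 1:19 PM − 72 min = 12:07 PM.
Check-in starts at 12:07 PM + 357 min = 6:04 PM.
From 3:19 PM to 6:04 PM is 2 hours 45 minutes.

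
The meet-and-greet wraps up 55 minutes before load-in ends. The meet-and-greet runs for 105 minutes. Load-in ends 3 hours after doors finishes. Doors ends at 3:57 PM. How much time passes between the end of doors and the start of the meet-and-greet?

Load-in ends at 3:57 PM + 180 min = 6:57 PM.
The meet-and-greet ends at 6:57 PM − 55 min = 6:02 PM.
The meet-and-greet starts at 6:02 PM − 105 min = 4:17 PM.
From 3:57 PM to 4:17 PM is 20 minutes.

20 minutes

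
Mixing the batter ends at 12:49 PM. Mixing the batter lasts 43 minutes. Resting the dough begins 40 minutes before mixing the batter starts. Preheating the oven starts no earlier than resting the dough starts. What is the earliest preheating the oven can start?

11:26 AM

Mixing the batter starts at 12:49 PM − 43 min = 12:06 PM.
Resting the dough starts at 12:06 PM − 40 min = 11:26 AM.
Preheating the oven is bounded by resting the dough, so the earliest it can start is 11:26 AM.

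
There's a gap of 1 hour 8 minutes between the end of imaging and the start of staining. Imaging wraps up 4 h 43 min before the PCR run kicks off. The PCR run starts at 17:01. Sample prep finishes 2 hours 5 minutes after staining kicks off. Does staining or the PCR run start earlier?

Imaging ends at 17:01 − 283 min = 12:18.
Staining starts at 12:18 + 68 min = 13:26.
Staining starts at 13:26 and the PCR run starts at 17:01, so staining is first.

staining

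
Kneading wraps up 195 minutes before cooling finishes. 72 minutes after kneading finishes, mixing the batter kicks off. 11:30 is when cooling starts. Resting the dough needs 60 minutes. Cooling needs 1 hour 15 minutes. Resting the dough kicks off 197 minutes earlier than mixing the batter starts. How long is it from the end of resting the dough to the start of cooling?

Cooling ends at 11:30 + 75 min = 12:45.
Kneading ends at 12:45 − 195 min = 09:30.
Mixing the batter starts at 09:30 + 72 min = 10:42.
Resting the dough starts at 10:42 − 197 min = 07:25.
Resting the dough ends at 07:25 + 60 min = 08:25.
From 08:25 to 11:30 is 3 hours 5 minutes.

3 hours 5 minutes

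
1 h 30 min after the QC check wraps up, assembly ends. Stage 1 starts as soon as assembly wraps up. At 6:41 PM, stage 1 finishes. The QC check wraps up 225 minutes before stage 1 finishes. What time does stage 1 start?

4:26 PM

The QC check ends at 6:41 PM − 225 min = 2:56 PM.
Assembly ends at 2:56 PM + 90 min = 4:26 PM.
So stage 1 starts at 4:26 PM.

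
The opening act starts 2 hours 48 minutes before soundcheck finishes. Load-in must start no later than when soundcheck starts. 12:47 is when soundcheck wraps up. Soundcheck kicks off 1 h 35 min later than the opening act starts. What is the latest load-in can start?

The opening act starts at 12:47 − 168 min = 09:59.
Soundcheck starts at 09:59 + 95 min = 11:34.
Load-in is bounded by soundcheck, so the latest it can start is 11:34.

11:34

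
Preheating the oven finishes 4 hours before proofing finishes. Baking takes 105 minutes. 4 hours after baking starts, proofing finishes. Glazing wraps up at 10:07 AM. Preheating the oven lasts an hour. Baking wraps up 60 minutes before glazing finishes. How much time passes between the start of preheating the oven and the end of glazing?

Baking ends at 10:07 AM − 60 min = 9:07 AM.
Baking starts at 9:07 AM − 105 min = 7:22 AM.
Proofing ends at 7:22 AM + 240 min = 11:22 AM.
Preheating the oven ends at 11:22 AM − 240 min = 7:22 AM.
Preheating the oven starts at 7:22 AM − 60 min = 6:22 AM.
From 6:22 AM to 10:07 AM is 225 minutes.

225 minutes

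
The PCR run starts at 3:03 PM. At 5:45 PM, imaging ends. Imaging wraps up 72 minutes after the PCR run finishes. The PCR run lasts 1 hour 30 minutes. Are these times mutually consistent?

The PCR run ends at 3:03 PM + 90 min = 4:33 PM.
Imaging ends at 4:33 PM + 72 min = 5:45 PM.
That matches the stated 5:45 PM, so the schedule is consistent.

Yes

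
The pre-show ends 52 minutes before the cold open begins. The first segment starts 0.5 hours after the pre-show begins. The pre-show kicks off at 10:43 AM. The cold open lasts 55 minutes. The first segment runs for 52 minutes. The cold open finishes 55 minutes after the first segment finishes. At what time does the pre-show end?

11:13 AM

The first segment starts at 10:43 AM + 30 min = 11:13 AM.
The first segment ends at 11:13 AM + 52 min = 12:05 PM.
The cold open ends at 12:05 PM + 55 min = 1:00 PM.
The cold open starts at 1:00 PM − 55 min = 12:05 PM.
The pre-show ends at 12:05 PM − 52 min = 11:13 AM.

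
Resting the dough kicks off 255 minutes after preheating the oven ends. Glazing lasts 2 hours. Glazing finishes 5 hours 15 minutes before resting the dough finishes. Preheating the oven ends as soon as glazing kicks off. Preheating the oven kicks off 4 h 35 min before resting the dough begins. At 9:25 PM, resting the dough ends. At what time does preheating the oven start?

1:50 PM

Glazing ends at 9:25 PM − 315 min = 4:10 PM.
Glazing starts at 4:10 PM − 120 min = 2:10 PM.
So preheating the oven ends at 2:10 PM.
Resting the dough starts at 2:10 PM + 255 min = 6:25 PM.
Preheating the oven starts at 6:25 PM − 275 min = 1:50 PM.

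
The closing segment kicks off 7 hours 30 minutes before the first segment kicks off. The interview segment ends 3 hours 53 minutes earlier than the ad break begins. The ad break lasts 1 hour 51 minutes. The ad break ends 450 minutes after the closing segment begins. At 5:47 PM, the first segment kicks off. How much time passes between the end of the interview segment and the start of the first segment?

344 minutes

The closing segment starts at 5:47 PM − 450 min = 10:17 AM.
The ad break ends at 10:17 AM + 450 min = 5:47 PM.
The ad break starts at 5:47 PM − 111 min = 3:56 PM.
The interview segment ends at 3:56 PM − 233 min = 12:03 PM.
From 12:03 PM to 5:47 PM is 344 minutes.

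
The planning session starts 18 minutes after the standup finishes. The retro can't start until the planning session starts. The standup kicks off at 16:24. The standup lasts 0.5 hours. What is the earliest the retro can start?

17:12

The standup ends at 16:24 + 30 min = 16:54.
The planning session starts at 16:54 + 18 min = 17:12.
The retro is bounded by the planning session, so the earliest it can start is 17:12.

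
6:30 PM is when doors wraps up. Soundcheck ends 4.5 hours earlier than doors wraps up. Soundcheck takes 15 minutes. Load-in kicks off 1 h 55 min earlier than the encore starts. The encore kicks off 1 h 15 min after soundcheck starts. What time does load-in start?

Soundcheck ends at 6:30 PM − 270 min = 2:00 PM.
Soundcheck starts at 2:00 PM − 15 min = 1:45 PM.
The encore starts at 1:45 PM + 75 min = 3:00 PM.
Load-in starts at 3:00 PM − 115 min = 1:05 PM.

1:05 PM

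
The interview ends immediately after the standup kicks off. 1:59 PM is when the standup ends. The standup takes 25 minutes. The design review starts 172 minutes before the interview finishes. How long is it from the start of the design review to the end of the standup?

The standup starts at 1:59 PM − 25 min = 1:34 PM.
So the interview ends at 1:34 PM.
The design review starts at 1:34 PM − 172 min = 10:42 AM.
From 10:42 AM to 1:59 PM is 197 minutes.

197 minutes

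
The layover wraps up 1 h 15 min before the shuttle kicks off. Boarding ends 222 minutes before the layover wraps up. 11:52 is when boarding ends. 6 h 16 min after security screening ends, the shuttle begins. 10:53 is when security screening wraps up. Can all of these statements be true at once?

The shuttle starts at 10:53 + 376 min = 17:09.
The layover ends at 17:09 − 75 min = 15:54.
Boarding ends at 15:54 − 222 min = 12:12.
But boarding is also said to end at 11:52 — a 20-minute conflict.

No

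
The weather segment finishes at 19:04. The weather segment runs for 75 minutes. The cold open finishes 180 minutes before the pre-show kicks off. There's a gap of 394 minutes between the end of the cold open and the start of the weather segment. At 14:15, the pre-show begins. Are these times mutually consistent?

Yes

The cold open ends at 14:15 − 180 min = 11:15.
The weather segment starts at 11:15 + 394 min = 17:49.
The weather segment ends at 17:49 + 75 min = 19:04.
That matches the stated 19:04, so the schedule is consistent.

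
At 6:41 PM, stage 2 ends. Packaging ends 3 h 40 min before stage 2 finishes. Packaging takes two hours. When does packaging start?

Packaging ends at 6:41 PM − 220 min = 3:01 PM.
Packaging starts at 3:01 PM − 120 min = 1:01 PM.

1:01 PM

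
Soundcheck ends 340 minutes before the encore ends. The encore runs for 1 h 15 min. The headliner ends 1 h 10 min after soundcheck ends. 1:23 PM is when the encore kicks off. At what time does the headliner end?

The encore ends at 1:23 PM + 75 min = 2:38 PM.
Soundcheck ends at 2:38 PM − 340 min = 8:58 AM.
The headliner ends at 8:58 AM + 70 min = 10:08 AM.

10:08 AM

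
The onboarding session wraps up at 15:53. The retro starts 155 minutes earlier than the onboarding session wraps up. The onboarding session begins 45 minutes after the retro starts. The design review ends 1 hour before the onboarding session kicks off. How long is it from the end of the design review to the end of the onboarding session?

The retro starts at 15:53 − 155 min = 13:18.
The onboarding session starts at 13:18 + 45 min = 14:03.
The design review ends at 14:03 − 60 min = 13:03.
From 13:03 to 15:53 is 2 hours 50 minutes.

2 hours 50 minutes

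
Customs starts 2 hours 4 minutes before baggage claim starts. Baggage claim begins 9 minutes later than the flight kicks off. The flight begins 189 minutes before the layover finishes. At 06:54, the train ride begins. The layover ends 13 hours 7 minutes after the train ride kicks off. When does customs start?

The layover ends at 06:54 + 787 min = 20:01.
The flight starts at 20:01 − 189 min = 16:52.
Baggage claim starts at 16:52 + 9 min = 17:01.
Customs starts at 17:01 − 124 min = 14:57.

14:57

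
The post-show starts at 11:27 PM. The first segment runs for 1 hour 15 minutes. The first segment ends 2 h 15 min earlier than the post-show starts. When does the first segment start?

The first segment ends at 11:27 PM − 135 min = 9:12 PM.
The first segment starts at 9:12 PM − 75 min = 7:57 PM.

7:57 PM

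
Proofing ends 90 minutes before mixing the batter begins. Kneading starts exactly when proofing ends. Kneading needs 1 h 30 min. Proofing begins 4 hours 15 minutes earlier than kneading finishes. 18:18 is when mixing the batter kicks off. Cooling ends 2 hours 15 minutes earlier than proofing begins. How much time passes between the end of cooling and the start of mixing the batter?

Proofing ends at 18:18 − 90 min = 16:48.
So kneading starts at 16:48.
Kneading ends at 16:48 + 90 min = 18:18.
Proofing starts at 18:18 − 255 min = 14:03.
Cooling ends at 14:03 − 135 min = 11:48.
From 11:48 to 18:18 is 6 h 30 min.

6 h 30 min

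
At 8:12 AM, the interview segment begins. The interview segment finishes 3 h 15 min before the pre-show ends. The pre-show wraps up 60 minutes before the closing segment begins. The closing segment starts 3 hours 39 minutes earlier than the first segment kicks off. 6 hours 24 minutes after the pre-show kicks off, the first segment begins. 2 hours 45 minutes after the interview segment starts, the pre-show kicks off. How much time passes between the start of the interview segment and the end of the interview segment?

The pre-show starts at 8:12 AM + 165 min = 10:57 AM.
The first segment starts at 10:57 AM + 384 min = 5:21 PM.
The closing segment starts at 5:21 PM − 219 min = 1:42 PM.
The pre-show ends at 1:42 PM − 60 min = 12:42 PM.
The interview segment ends at 12:42 PM − 195 min = 9:27 AM.
From 8:12 AM to 9:27 AM is 1 hour 15 minutes.

1 hour 15 minutes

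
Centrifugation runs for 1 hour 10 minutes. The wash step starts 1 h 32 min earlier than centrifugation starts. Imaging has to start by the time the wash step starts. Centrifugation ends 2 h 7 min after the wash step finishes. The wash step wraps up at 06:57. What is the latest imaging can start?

Centrifugation ends at 06:57 + 127 min = 09:04.
Centrifugation starts at 09:04 − 70 min = 07:54.
The wash step starts at 07:54 − 92 min = 06:22.
Imaging is bounded by the wash step, so the latest it can start is 06:22.

06:22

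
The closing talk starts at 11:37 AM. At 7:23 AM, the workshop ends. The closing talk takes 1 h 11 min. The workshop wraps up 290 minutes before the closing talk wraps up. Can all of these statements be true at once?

The closing talk ends at 11:37 AM + 71 min = 12:48 PM.
The workshop ends at 12:48 PM − 290 min = 7:58 AM.
But the workshop is also said to end at 7:23 AM — a 35-minute conflict.

No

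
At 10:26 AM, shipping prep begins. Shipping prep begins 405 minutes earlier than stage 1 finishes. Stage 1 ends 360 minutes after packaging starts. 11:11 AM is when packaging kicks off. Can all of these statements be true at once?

Stage 1 ends at 11:11 AM + 360 min = 5:11 PM.
Shipping prep starts at 5:11 PM − 405 min = 10:26 AM.
That matches the stated 10:26 AM, so the schedule is consistent.

Yes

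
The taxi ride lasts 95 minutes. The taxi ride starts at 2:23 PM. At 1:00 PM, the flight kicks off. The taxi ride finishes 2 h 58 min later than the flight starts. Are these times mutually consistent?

Yes

The taxi ride ends at 1:00 PM + 178 min = 3:58 PM.
The taxi ride starts at 3:58 PM − 95 min = 2:23 PM.
That matches the stated 2:23 PM, so the schedule is consistent.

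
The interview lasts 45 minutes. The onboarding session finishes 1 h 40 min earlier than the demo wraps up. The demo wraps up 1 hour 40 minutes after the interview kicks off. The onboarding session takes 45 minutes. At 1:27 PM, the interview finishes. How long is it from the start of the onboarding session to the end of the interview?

The interview starts at 1:27 PM − 45 min = 12:42 PM.
The demo ends at 12:42 PM + 100 min = 2:22 PM.
The onboarding session ends at 2:22 PM − 100 min = 12:42 PM.
The onboarding session starts at 12:42 PM − 45 min = 11:57 AM.
From 11:57 AM to 1:27 PM is 1.5 hours.

1.5 hours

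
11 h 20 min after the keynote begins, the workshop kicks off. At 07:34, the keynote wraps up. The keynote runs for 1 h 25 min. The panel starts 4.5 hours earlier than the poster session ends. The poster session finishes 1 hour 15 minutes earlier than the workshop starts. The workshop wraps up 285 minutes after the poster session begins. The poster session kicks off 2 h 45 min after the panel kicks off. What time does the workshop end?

19:14

The keynote starts at 07:34 − 85 min = 06:09.
The workshop starts at 06:09 + 680 min = 17:29.
The poster session ends at 17:29 − 75 min = 16:14.
The panel starts at 16:14 − 270 min = 11:44.
The poster session starts at 11:44 + 165 min = 14:29.
The workshop ends at 14:29 + 285 min = 19:14.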